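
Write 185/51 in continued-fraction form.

Run the Euclidean algorithm on 185 and 51; the successive quotients are the partial quotients a_0, a_1, ... (each step inverts the fractional part left over by the previous one):
  185 = 3*51 + 32, so a_0 = 3.
  51 = 1*32 + 19, so a_1 = 1.
  32 = 1*19 + 13, so a_2 = 1.
  19 = 1*13 + 6, so a_3 = 1.
  13 = 2*6 + 1, so a_4 = 2.
  6 = 6*1 + 0, so a_5 = 6.
The remainder reaches 0 after 6 divisions, so the expansion has 6 partial quotients, read off in order.

[3; 1, 1, 1, 2, 6]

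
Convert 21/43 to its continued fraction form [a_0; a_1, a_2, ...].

[0; 2, 21]

Run the Euclidean algorithm on 21 and 43; the successive quotients are the partial quotients a_0, a_1, ... (each step inverts the fractional part left over by the previous one):
  21 = 0*43 + 21, so a_0 = 0.
  43 = 2*21 + 1, so a_1 = 2.
  21 = 21*1 + 0, so a_2 = 21.
The remainder reaches 0 after 3 divisions, so the expansion has 3 partial quotients, read off in order.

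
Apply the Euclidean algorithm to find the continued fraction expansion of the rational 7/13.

[0; 1, 1, 6]

Run the Euclidean algorithm on 7 and 13; the successive quotients are the partial quotients a_0, a_1, ... (each step inverts the fractional part left over by the previous one):
  7 = 0*13 + 7, so a_0 = 0.
  13 = 1*7 + 6, so a_1 = 1.
  7 = 1*6 + 1, so a_2 = 1.
  6 = 6*1 + 0, so a_3 = 6.
The remainder reaches 0 after 4 divisions, so the expansion has 4 partial quotients, read off in order.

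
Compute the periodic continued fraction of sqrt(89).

[9; (2, 3, 3, 2, 18)]

Write x_i = (sqrt(89) + m_i)/d_i with (m_0, d_0) = (0, 1). a_0 = floor(sqrt(89)) = 9, since 9^2 = 81 <= 89 < 100 = 10^2.
Iterate m_{i+1} = d_i*a_i - m_i, d_{i+1} = (89 - m_{i+1}^2)/d_i, a_{i+1} = floor((a_0 + m_{i+1})/d_{i+1}):
  m_1 = 1*9 - 0 = 9, d_1 = (89 - 9^2)/1 = 8/1 = 8, a_1 = floor((9 + 9)/8) = 2.
  m_2 = 8*2 - 9 = 7, d_2 = (89 - 7^2)/8 = 40/8 = 5, a_2 = floor((9 + 7)/5) = 3.
  m_3 = 5*3 - 7 = 8, d_3 = (89 - 8^2)/5 = 25/5 = 5, a_3 = floor((9 + 8)/5) = 3.
  m_4 = 5*3 - 8 = 7, d_4 = (89 - 7^2)/5 = 40/5 = 8, a_4 = floor((9 + 7)/8) = 2.
  m_5 = 8*2 - 7 = 9, d_5 = (89 - 9^2)/8 = 8/8 = 1, a_5 = floor((9 + 9)/1) = 18.
  m_6 = 1*18 - 9 = 9, d_6 = (89 - 9^2)/1 = 8/1 = 8: (m_6, d_6) = (m_1, d_1) = (9, 8), so from here the quotients repeat a_1, ..., a_5; the period length is 5.
Hence the expansion of sqrt(89) is a_0 = 9 followed by the repeating block 2, 3, 3, 2, 18 (period 5).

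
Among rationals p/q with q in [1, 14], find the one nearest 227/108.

21/10

Expand x = 227/108 as a continued fraction with the Euclidean algorithm:
  227 = 2*108 + 11, so a_0 = 2.
  108 = 9*11 + 9, so a_1 = 9.
  11 = 1*9 + 2, so a_2 = 1.
  9 = 4*2 + 1, so a_3 = 4.
  2 = 2*1 + 0, so a_4 = 2.
so x = [2; 9, 1, 4, 2].
Convergents (p_i = a_i*p_{i-1} + p_{i-2}, q_i = a_i*q_{i-1} + q_{i-2} with p_{-2}=0, p_{-1}=1, q_{-2}=1, q_{-1}=0), until the denominator exceeds 14:
  i=0: a_0=2, p_0 = 2*1 + 0 = 2, q_0 = 2*0 + 1 = 1.
  i=1: a_1=9, p_1 = 9*2 + 1 = 19, q_1 = 9*1 + 0 = 9.
  i=2: a_2=1, p_2 = 1*19 + 2 = 21, q_2 = 1*9 + 1 = 10.
  i=3: a_3=4, p_3 = 4*21 + 19 = 103, q_3 = 4*10 + 9 = 49.
q_3 = 49 > 14, so the last convergent with denominator <= 14 is p_2/q_2 = 21/10.
The closest fraction with denominator <= 14 is either p_2/q_2 or the intermediate fraction (k*p_2 + p_1)/(k*q_2 + q_1) with the largest k >= 1 whose denominator stays <= 14; these approach x as k grows, and every other convergent or intermediate fraction in range is farther away.
Largest k: floor((14 - q_1)/q_2) = floor((14 - 9)/10) = 0.
Since k = 0, no intermediate fraction beyond p_2/q_2 has denominator <= 14, so the convergent 21/10 is the closest (its error is |227*10 - 21*108|/(108*10) = 2/1080).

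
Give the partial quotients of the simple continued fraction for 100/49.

[2; 24, 2]

Run the Euclidean algorithm on 100 and 49; the successive quotients are the partial quotients a_0, a_1, ... (each step inverts the fractional part left over by the previous one):
  100 = 2*49 + 2, so a_0 = 2.
  49 = 24*2 + 1, so a_1 = 24.
  2 = 2*1 + 0, so a_2 = 2.
The remainder reaches 0 after 3 divisions, so the expansion has 3 partial quotients, read off in order.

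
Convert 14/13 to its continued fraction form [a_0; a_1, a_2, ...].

[1; 13]

Run the Euclidean algorithm on 14 and 13; the successive quotients are the partial quotients a_0, a_1, ... (each step inverts the fractional part left over by the previous one):
  14 = 1*13 + 1, so a_0 = 1.
  13 = 13*1 + 0, so a_1 = 13.
The remainder reaches 0 after 2 divisions, so the expansion has 2 partial quotients, read off in order.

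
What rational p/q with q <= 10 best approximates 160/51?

22/7

Expand x = 160/51 as a continued fraction with the Euclidean algorithm:
  160 = 3*51 + 7, so a_0 = 3.
  51 = 7*7 + 2, so a_1 = 7.
  7 = 3*2 + 1, so a_2 = 3.
  2 = 2*1 + 0, so a_3 = 2.
so x = [3; 7, 3, 2].
Convergents (p_i = a_i*p_{i-1} + p_{i-2}, q_i = a_i*q_{i-1} + q_{i-2} with p_{-2}=0, p_{-1}=1, q_{-2}=1, q_{-1}=0), until the denominator exceeds 10:
  i=0: a_0=3, p_0 = 3*1 + 0 = 3, q_0 = 3*0 + 1 = 1.
  i=1: a_1=7, p_1 = 7*3 + 1 = 22, q_1 = 7*1 + 0 = 7.
  i=2: a_2=3, p_2 = 3*22 + 3 = 69, q_2 = 3*7 + 1 = 22.
q_2 = 22 > 10, so the last convergent with denominator <= 10 is p_1/q_1 = 22/7.
The closest fraction with denominator <= 10 is either p_1/q_1 or the intermediate fraction (k*p_1 + p_0)/(k*q_1 + q_0) with the largest k >= 1 whose denominator stays <= 10; these approach x as k grows, and every other convergent or intermediate fraction in range is farther away.
Largest k: floor((10 - q_0)/q_1) = floor((10 - 1)/7) = 1.
That gives (1*22 + 3)/(1*7 + 1) = 25/8.
Compare the errors: |x - 22/7| = |160*7 - 22*51|/(51*7) = 2/357, and |x - 25/8| = |160*8 - 25*51|/(51*8) = 5/408.
Cross-multiplying, 2*408 = 816 < 1785 = 5*357, so 2/357 is smaller: the convergent 22/7 is closer to x than 25/8.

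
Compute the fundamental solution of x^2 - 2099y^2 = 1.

(x, y) = (1530170, 33399)

First expand sqrt(2099) as a continued fraction. With x_i = (sqrt(2099) + m_i)/d_i and (m_0, d_0) = (0, 1): a_0 = floor(sqrt(2099)) = 45, since 45^2 = 2025 <= 2099 < 2116 = 46^2.
Iterate m_{i+1} = d_i*a_i - m_i, d_{i+1} = (2099 - m_{i+1}^2)/d_i, a_{i+1} = floor((a_0 + m_{i+1})/d_{i+1}):
  m_1 = 1*45 - 0 = 45, d_1 = (2099 - 45^2)/1 = 74/1 = 74, a_1 = floor((45 + 45)/74) = 1.
  m_2 = 74*1 - 45 = 29, d_2 = (2099 - 29^2)/74 = 1258/74 = 17, a_2 = floor((45 + 29)/17) = 4.
  m_3 = 17*4 - 29 = 39, d_3 = (2099 - 39^2)/17 = 578/17 = 34, a_3 = floor((45 + 39)/34) = 2.
  m_4 = 34*2 - 39 = 29, d_4 = (2099 - 29^2)/34 = 1258/34 = 37, a_4 = floor((45 + 29)/37) = 2.
  m_5 = 37*2 - 29 = 45, d_5 = (2099 - 45^2)/37 = 74/37 = 2, a_5 = floor((45 + 45)/2) = 45.
  m_6 = 2*45 - 45 = 45, d_6 = (2099 - 45^2)/2 = 74/2 = 37, a_6 = floor((45 + 45)/37) = 2.
  m_7 = 37*2 - 45 = 29, d_7 = (2099 - 29^2)/37 = 1258/37 = 34, a_7 = floor((45 + 29)/34) = 2.
  m_8 = 34*2 - 29 = 39, d_8 = (2099 - 39^2)/34 = 578/34 = 17, a_8 = floor((45 + 39)/17) = 4.
  m_9 = 17*4 - 39 = 29, d_9 = (2099 - 29^2)/17 = 1258/17 = 74, a_9 = floor((45 + 29)/74) = 1.
  m_10 = 74*1 - 29 = 45, d_10 = (2099 - 45^2)/74 = 74/74 = 1, a_10 = floor((45 + 45)/1) = 90.
  m_11 = 1*90 - 45 = 45, d_11 = (2099 - 45^2)/1 = 74/1 = 74: (m_11, d_11) = (m_1, d_1) = (45, 74), so from here the quotients repeat a_1, ..., a_10; the period length is 10.
So sqrt(2099) = [45; (1, 4, 2, 2, 45, 2, 2, 4, 1, 90)] with period length k = 10.
k is even, so the fundamental solution of x^2 - 2099y^2 = 1 is (p_{k-1}, q_{k-1}) = (p_9, q_9); compute convergents through index 9.
Convergents (p_i = a_i*p_{i-1} + p_{i-2}, q_i = a_i*q_{i-1} + q_{i-2} with p_{-2}=0, p_{-1}=1, q_{-2}=1, q_{-1}=0):
  i=0: a_0=45, p_0 = 45*1 + 0 = 45, q_0 = 45*0 + 1 = 1.
  i=1: a_1=1, p_1 = 1*45 + 1 = 46, q_1 = 1*1 + 0 = 1.
  i=2: a_2=4, p_2 = 4*46 + 45 = 229, q_2 = 4*1 + 1 = 5.
  i=3: a_3=2, p_3 = 2*229 + 46 = 504, q_3 = 2*5 + 1 = 11.
  i=4: a_4=2, p_4 = 2*504 + 229 = 1237, q_4 = 2*11 + 5 = 27.
  i=5: a_5=45, p_5 = 45*1237 + 504 = 56169, q_5 = 45*27 + 11 = 1226.
  i=6: a_6=2, p_6 = 2*56169 + 1237 = 113575, q_6 = 2*1226 + 27 = 2479.
  i=7: a_7=2, p_7 = 2*113575 + 56169 = 283319, q_7 = 2*2479 + 1226 = 6184.
  i=8: a_8=4, p_8 = 4*283319 + 113575 = 1246851, q_8 = 4*6184 + 2479 = 27215.
  i=9: a_9=1, p_9 = 1*1246851 + 283319 = 1530170, q_9 = 1*27215 + 6184 = 33399.
Check: 1530170^2 - 2099*33399^2 = 2341420228900 - 2341420228899 = 1, so (x, y) = (1530170, 33399) solves the equation, and by the theorem it is the least positive solution.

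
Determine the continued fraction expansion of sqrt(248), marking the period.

[15; (1, 2, 1, 30)]

Write x_i = (sqrt(248) + m_i)/d_i with (m_0, d_0) = (0, 1). a_0 = floor(sqrt(248)) = 15, since 15^2 = 225 <= 248 < 256 = 16^2.
Iterate m_{i+1} = d_i*a_i - m_i, d_{i+1} = (248 - m_{i+1}^2)/d_i, a_{i+1} = floor((a_0 + m_{i+1})/d_{i+1}):
  m_1 = 1*15 - 0 = 15, d_1 = (248 - 15^2)/1 = 23/1 = 23, a_1 = floor((15 + 15)/23) = 1.
  m_2 = 23*1 - 15 = 8, d_2 = (248 - 8^2)/23 = 184/23 = 8, a_2 = floor((15 + 8)/8) = 2.
  m_3 = 8*2 - 8 = 8, d_3 = (248 - 8^2)/8 = 184/8 = 23, a_3 = floor((15 + 8)/23) = 1.
  m_4 = 23*1 - 8 = 15, d_4 = (248 - 15^2)/23 = 23/23 = 1, a_4 = floor((15 + 15)/1) = 30.
  m_5 = 1*30 - 15 = 15, d_5 = (248 - 15^2)/1 = 23/1 = 23: (m_5, d_5) = (m_1, d_1) = (15, 23), so from here the quotients repeat a_1, ..., a_4; the period length is 4.
Hence the expansion of sqrt(248) is a_0 = 15 followed by the repeating block 1, 2, 1, 30 (period 4).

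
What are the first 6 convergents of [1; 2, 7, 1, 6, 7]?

Using the convergent recurrence p_i = a_i*p_{i-1} + p_{i-2}, q_i = a_i*q_{i-1} + q_{i-2} with p_{-2}=0, p_{-1}=1, q_{-2}=1, q_{-1}=0:
  i=0: a_0=1, p_0 = 1*1 + 0 = 1, q_0 = 1*0 + 1 = 1.
  i=1: a_1=2, p_1 = 2*1 + 1 = 3, q_1 = 2*1 + 0 = 2.
  i=2: a_2=7, p_2 = 7*3 + 1 = 22, q_2 = 7*2 + 1 = 15.
  i=3: a_3=1, p_3 = 1*22 + 3 = 25, q_3 = 1*15 + 2 = 17.
  i=4: a_4=6, p_4 = 6*25 + 22 = 172, q_4 = 6*17 + 15 = 117.
  i=5: a_5=7, p_5 = 7*172 + 25 = 1229, q_5 = 7*117 + 17 = 836.

1/1, 3/2, 22/15, 25/17, 172/117, 1229/836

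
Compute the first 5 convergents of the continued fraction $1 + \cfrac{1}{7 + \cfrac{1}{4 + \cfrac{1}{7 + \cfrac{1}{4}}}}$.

Using the convergent recurrence p_i = a_i*p_{i-1} + p_{i-2}, q_i = a_i*q_{i-1} + q_{i-2} with p_{-2}=0, p_{-1}=1, q_{-2}=1, q_{-1}=0:
  i=0: a_0=1, p_0 = 1*1 + 0 = 1, q_0 = 1*0 + 1 = 1.
  i=1: a_1=7, p_1 = 7*1 + 1 = 8, q_1 = 7*1 + 0 = 7.
  i=2: a_2=4, p_2 = 4*8 + 1 = 33, q_2 = 4*7 + 1 = 29.
  i=3: a_3=7, p_3 = 7*33 + 8 = 239, q_3 = 7*29 + 7 = 210.
  i=4: a_4=4, p_4 = 4*239 + 33 = 989, q_4 = 4*210 + 29 = 869.

1/1, 8/7, 33/29, 239/210, 989/869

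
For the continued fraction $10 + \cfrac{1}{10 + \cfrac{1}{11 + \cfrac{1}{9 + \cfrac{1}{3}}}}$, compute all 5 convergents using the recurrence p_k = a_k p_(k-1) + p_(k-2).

10/1, 101/10, 1121/111, 10190/1009, 31691/3138

Using the convergent recurrence p_i = a_i*p_{i-1} + p_{i-2}, q_i = a_i*q_{i-1} + q_{i-2} with p_{-2}=0, p_{-1}=1, q_{-2}=1, q_{-1}=0:
  i=0: a_0=10, p_0 = 10*1 + 0 = 10, q_0 = 10*0 + 1 = 1.
  i=1: a_1=10, p_1 = 10*10 + 1 = 101, q_1 = 10*1 + 0 = 10.
  i=2: a_2=11, p_2 = 11*101 + 10 = 1121, q_2 = 11*10 + 1 = 111.
  i=3: a_3=9, p_3 = 9*1121 + 101 = 10190, q_3 = 9*111 + 10 = 1009.
  i=4: a_4=3, p_4 = 3*10190 + 1121 = 31691, q_4 = 3*1009 + 111 = 3138.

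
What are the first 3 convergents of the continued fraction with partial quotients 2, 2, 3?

Using the convergent recurrence p_i = a_i*p_{i-1} + p_{i-2}, q_i = a_i*q_{i-1} + q_{i-2} with p_{-2}=0, p_{-1}=1, q_{-2}=1, q_{-1}=0:
  i=0: a_0=2, p_0 = 2*1 + 0 = 2, q_0 = 2*0 + 1 = 1.
  i=1: a_1=2, p_1 = 2*2 + 1 = 5, q_1 = 2*1 + 0 = 2.
  i=2: a_2=3, p_2 = 3*5 + 2 = 17, q_2 = 3*2 + 1 = 7.

2/1, 5/2, 17/7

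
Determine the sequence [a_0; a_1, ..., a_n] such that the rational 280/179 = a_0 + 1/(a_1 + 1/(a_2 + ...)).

Run the Euclidean algorithm on 280 and 179; the successive quotients are the partial quotients a_0, a_1, ... (each step inverts the fractional part left over by the previous one):
  280 = 1*179 + 101, so a_0 = 1.
  179 = 1*101 + 78, so a_1 = 1.
  101 = 1*78 + 23, so a_2 = 1.
  78 = 3*23 + 9, so a_3 = 3.
  23 = 2*9 + 5, so a_4 = 2.
  9 = 1*5 + 4, so a_5 = 1.
  5 = 1*4 + 1, so a_6 = 1.
  4 = 4*1 + 0, so a_7 = 4.
The remainder reaches 0 after 8 divisions, so the expansion has 8 partial quotients, read off in order.

[1; 1, 1, 3, 2, 1, 1, 4]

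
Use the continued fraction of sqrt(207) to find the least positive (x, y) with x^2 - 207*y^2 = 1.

(x, y) = (1151, 80)

First expand sqrt(207) as a continued fraction. With x_i = (sqrt(207) + m_i)/d_i and (m_0, d_0) = (0, 1): a_0 = floor(sqrt(207)) = 14, since 14^2 = 196 <= 207 < 225 = 15^2.
Iterate m_{i+1} = d_i*a_i - m_i, d_{i+1} = (207 - m_{i+1}^2)/d_i, a_{i+1} = floor((a_0 + m_{i+1})/d_{i+1}):
  m_1 = 1*14 - 0 = 14, d_1 = (207 - 14^2)/1 = 11/1 = 11, a_1 = floor((14 + 14)/11) = 2.
  m_2 = 11*2 - 14 = 8, d_2 = (207 - 8^2)/11 = 143/11 = 13, a_2 = floor((14 + 8)/13) = 1.
  m_3 = 13*1 - 8 = 5, d_3 = (207 - 5^2)/13 = 182/13 = 14, a_3 = floor((14 + 5)/14) = 1.
  m_4 = 14*1 - 5 = 9, d_4 = (207 - 9^2)/14 = 126/14 = 9, a_4 = floor((14 + 9)/9) = 2.
  m_5 = 9*2 - 9 = 9, d_5 = (207 - 9^2)/9 = 126/9 = 14, a_5 = floor((14 + 9)/14) = 1.
  m_6 = 14*1 - 9 = 5, d_6 = (207 - 5^2)/14 = 182/14 = 13, a_6 = floor((14 + 5)/13) = 1.
  m_7 = 13*1 - 5 = 8, d_7 = (207 - 8^2)/13 = 143/13 = 11, a_7 = floor((14 + 8)/11) = 2.
  m_8 = 11*2 - 8 = 14, d_8 = (207 - 14^2)/11 = 11/11 = 1, a_8 = floor((14 + 14)/1) = 28.
  m_9 = 1*28 - 14 = 14, d_9 = (207 - 14^2)/1 = 11/1 = 11: (m_9, d_9) = (m_1, d_1) = (14, 11), so from here the quotients repeat a_1, ..., a_8; the period length is 8.
So sqrt(207) = [14; (2, 1, 1, 2, 1, 1, 2, 28)] with period length k = 8.
k is even, so the fundamental solution of x^2 - 207y^2 = 1 is (p_{k-1}, q_{k-1}) = (p_7, q_7); compute convergents through index 7.
Convergents (p_i = a_i*p_{i-1} + p_{i-2}, q_i = a_i*q_{i-1} + q_{i-2} with p_{-2}=0, p_{-1}=1, q_{-2}=1, q_{-1}=0):
  i=0: a_0=14, p_0 = 14*1 + 0 = 14, q_0 = 14*0 + 1 = 1.
  i=1: a_1=2, p_1 = 2*14 + 1 = 29, q_1 = 2*1 + 0 = 2.
  i=2: a_2=1, p_2 = 1*29 + 14 = 43, q_2 = 1*2 + 1 = 3.
  i=3: a_3=1, p_3 = 1*43 + 29 = 72, q_3 = 1*3 + 2 = 5.
  i=4: a_4=2, p_4 = 2*72 + 43 = 187, q_4 = 2*5 + 3 = 13.
  i=5: a_5=1, p_5 = 1*187 + 72 = 259, q_5 = 1*13 + 5 = 18.
  i=6: a_6=1, p_6 = 1*259 + 187 = 446, q_6 = 1*18 + 13 = 31.
  i=7: a_7=2, p_7 = 2*446 + 259 = 1151, q_7 = 2*31 + 18 = 80.
Check: 1151^2 - 207*80^2 = 1324801 - 1324800 = 1, so (x, y) = (1151, 80) solves the equation, and by the theorem it is the least positive solution.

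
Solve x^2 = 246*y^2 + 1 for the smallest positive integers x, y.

First expand sqrt(246) as a continued fraction. With x_i = (sqrt(246) + m_i)/d_i and (m_0, d_0) = (0, 1): a_0 = floor(sqrt(246)) = 15, since 15^2 = 225 <= 246 < 256 = 16^2.
Iterate m_{i+1} = d_i*a_i - m_i, d_{i+1} = (246 - m_{i+1}^2)/d_i, a_{i+1} = floor((a_0 + m_{i+1})/d_{i+1}):
  m_1 = 1*15 - 0 = 15, d_1 = (246 - 15^2)/1 = 21/1 = 21, a_1 = floor((15 + 15)/21) = 1.
  m_2 = 21*1 - 15 = 6, d_2 = (246 - 6^2)/21 = 210/21 = 10, a_2 = floor((15 + 6)/10) = 2.
  m_3 = 10*2 - 6 = 14, d_3 = (246 - 14^2)/10 = 50/10 = 5, a_3 = floor((15 + 14)/5) = 5.
  m_4 = 5*5 - 14 = 11, d_4 = (246 - 11^2)/5 = 125/5 = 25, a_4 = floor((15 + 11)/25) = 1.
  m_5 = 25*1 - 11 = 14, d_5 = (246 - 14^2)/25 = 50/25 = 2, a_5 = floor((15 + 14)/2) = 14.
  m_6 = 2*14 - 14 = 14, d_6 = (246 - 14^2)/2 = 50/2 = 25, a_6 = floor((15 + 14)/25) = 1.
  m_7 = 25*1 - 14 = 11, d_7 = (246 - 11^2)/25 = 125/25 = 5, a_7 = floor((15 + 11)/5) = 5.
  m_8 = 5*5 - 11 = 14, d_8 = (246 - 14^2)/5 = 50/5 = 10, a_8 = floor((15 + 14)/10) = 2.
  m_9 = 10*2 - 14 = 6, d_9 = (246 - 6^2)/10 = 210/10 = 21, a_9 = floor((15 + 6)/21) = 1.
  m_10 = 21*1 - 6 = 15, d_10 = (246 - 15^2)/21 = 21/21 = 1, a_10 = floor((15 + 15)/1) = 30.
  m_11 = 1*30 - 15 = 15, d_11 = (246 - 15^2)/1 = 21/1 = 21: (m_11, d_11) = (m_1, d_1) = (15, 21), so from here the quotients repeat a_1, ..., a_10; the period length is 10.
So sqrt(246) = [15; (1, 2, 5, 1, 14, 1, 5, 2, 1, 30)] with period length k = 10.
k is even, so the fundamental solution of x^2 - 246y^2 = 1 is (p_{k-1}, q_{k-1}) = (p_9, q_9); compute convergents through index 9.
Convergents (p_i = a_i*p_{i-1} + p_{i-2}, q_i = a_i*q_{i-1} + q_{i-2} with p_{-2}=0, p_{-1}=1, q_{-2}=1, q_{-1}=0):
  i=0: a_0=15, p_0 = 15*1 + 0 = 15, q_0 = 15*0 + 1 = 1.
  i=1: a_1=1, p_1 = 1*15 + 1 = 16, q_1 = 1*1 + 0 = 1.
  i=2: a_2=2, p_2 = 2*16 + 15 = 47, q_2 = 2*1 + 1 = 3.
  i=3: a_3=5, p_3 = 5*47 + 16 = 251, q_3 = 5*3 + 1 = 16.
  i=4: a_4=1, p_4 = 1*251 + 47 = 298, q_4 = 1*16 + 3 = 19.
  i=5: a_5=14, p_5 = 14*298 + 251 = 4423, q_5 = 14*19 + 16 = 282.
  i=6: a_6=1, p_6 = 1*4423 + 298 = 4721, q_6 = 1*282 + 19 = 301.
  i=7: a_7=5, p_7 = 5*4721 + 4423 = 28028, q_7 = 5*301 + 282 = 1787.
  i=8: a_8=2, p_8 = 2*28028 + 4721 = 60777, q_8 = 2*1787 + 301 = 3875.
  i=9: a_9=1, p_9 = 1*60777 + 28028 = 88805, q_9 = 1*3875 + 1787 = 5662.
Check: 88805^2 - 246*5662^2 = 7886328025 - 7886328024 = 1, so (x, y) = (88805, 5662) solves the equation, and by the theorem it is the least positive solution.

(x, y) = (88805, 5662)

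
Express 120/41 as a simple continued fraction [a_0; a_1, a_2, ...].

[2; 1, 12, 1, 2]

Run the Euclidean algorithm on 120 and 41; the successive quotients are the partial quotients a_0, a_1, ... (each step inverts the fractional part left over by the previous one):
  120 = 2*41 + 38, so a_0 = 2.
  41 = 1*38 + 3, so a_1 = 1.
  38 = 12*3 + 2, so a_2 = 12.
  3 = 1*2 + 1, so a_3 = 1.
  2 = 2*1 + 0, so a_4 = 2.
The remainder reaches 0 after 5 divisions, so the expansion has 5 partial quotients, read off in order.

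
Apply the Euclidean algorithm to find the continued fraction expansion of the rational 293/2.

[146; 2]

Run the Euclidean algorithm on 293 and 2; the successive quotients are the partial quotients a_0, a_1, ... (each step inverts the fractional part left over by the previous one):
  293 = 146*2 + 1, so a_0 = 146.
  2 = 2*1 + 0, so a_1 = 2.
The remainder reaches 0 after 2 divisions, so the expansion has 2 partial quotients, read off in order.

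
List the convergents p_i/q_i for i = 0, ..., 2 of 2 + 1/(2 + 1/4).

Using the convergent recurrence p_i = a_i*p_{i-1} + p_{i-2}, q_i = a_i*q_{i-1} + q_{i-2} with p_{-2}=0, p_{-1}=1, q_{-2}=1, q_{-1}=0:
  i=0: a_0=2, p_0 = 2*1 + 0 = 2, q_0 = 2*0 + 1 = 1.
  i=1: a_1=2, p_1 = 2*2 + 1 = 5, q_1 = 2*1 + 0 = 2.
  i=2: a_2=4, p_2 = 4*5 + 2 = 22, q_2 = 4*2 + 1 = 9.

2/1, 5/2, 22/9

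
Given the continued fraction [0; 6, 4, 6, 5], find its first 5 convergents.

Using the convergent recurrence p_i = a_i*p_{i-1} + p_{i-2}, q_i = a_i*q_{i-1} + q_{i-2} with p_{-2}=0, p_{-1}=1, q_{-2}=1, q_{-1}=0:
  i=0: a_0=0, p_0 = 0*1 + 0 = 0, q_0 = 0*0 + 1 = 1.
  i=1: a_1=6, p_1 = 6*0 + 1 = 1, q_1 = 6*1 + 0 = 6.
  i=2: a_2=4, p_2 = 4*1 + 0 = 4, q_2 = 4*6 + 1 = 25.
  i=3: a_3=6, p_3 = 6*4 + 1 = 25, q_3 = 6*25 + 6 = 156.
  i=4: a_4=5, p_4 = 5*25 + 4 = 129, q_4 = 5*156 + 25 = 805.

0/1, 1/6, 4/25, 25/156, 129/805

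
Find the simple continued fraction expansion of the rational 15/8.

Run the Euclidean algorithm on 15 and 8; the successive quotients are the partial quotients a_0, a_1, ... (each step inverts the fractional part left over by the previous one):
  15 = 1*8 + 7, so a_0 = 1.
  8 = 1*7 + 1, so a_1 = 1.
  7 = 7*1 + 0, so a_2 = 7.
The remainder reaches 0 after 3 divisions, so the expansion has 3 partial quotients, read off in order.

[1; 1, 7]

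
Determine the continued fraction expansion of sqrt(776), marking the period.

[27; (1, 5, 1, 54)]

Write x_i = (sqrt(776) + m_i)/d_i with (m_0, d_0) = (0, 1). a_0 = floor(sqrt(776)) = 27, since 27^2 = 729 <= 776 < 784 = 28^2.
Iterate m_{i+1} = d_i*a_i - m_i, d_{i+1} = (776 - m_{i+1}^2)/d_i, a_{i+1} = floor((a_0 + m_{i+1})/d_{i+1}):
  m_1 = 1*27 - 0 = 27, d_1 = (776 - 27^2)/1 = 47/1 = 47, a_1 = floor((27 + 27)/47) = 1.
  m_2 = 47*1 - 27 = 20, d_2 = (776 - 20^2)/47 = 376/47 = 8, a_2 = floor((27 + 20)/8) = 5.
  m_3 = 8*5 - 20 = 20, d_3 = (776 - 20^2)/8 = 376/8 = 47, a_3 = floor((27 + 20)/47) = 1.
  m_4 = 47*1 - 20 = 27, d_4 = (776 - 27^2)/47 = 47/47 = 1, a_4 = floor((27 + 27)/1) = 54.
  m_5 = 1*54 - 27 = 27, d_5 = (776 - 27^2)/1 = 47/1 = 47: (m_5, d_5) = (m_1, d_1) = (27, 47), so from here the quotients repeat a_1, ..., a_4; the period length is 4.
Hence the expansion of sqrt(776) is a_0 = 27 followed by the repeating block 1, 5, 1, 54 (period 4).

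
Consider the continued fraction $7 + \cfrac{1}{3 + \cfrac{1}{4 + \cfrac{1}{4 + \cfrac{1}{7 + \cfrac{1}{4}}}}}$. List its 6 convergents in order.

Using the convergent recurrence p_i = a_i*p_{i-1} + p_{i-2}, q_i = a_i*q_{i-1} + q_{i-2} with p_{-2}=0, p_{-1}=1, q_{-2}=1, q_{-1}=0:
  i=0: a_0=7, p_0 = 7*1 + 0 = 7, q_0 = 7*0 + 1 = 1.
  i=1: a_1=3, p_1 = 3*7 + 1 = 22, q_1 = 3*1 + 0 = 3.
  i=2: a_2=4, p_2 = 4*22 + 7 = 95, q_2 = 4*3 + 1 = 13.
  i=3: a_3=4, p_3 = 4*95 + 22 = 402, q_3 = 4*13 + 3 = 55.
  i=4: a_4=7, p_4 = 7*402 + 95 = 2909, q_4 = 7*55 + 13 = 398.
  i=5: a_5=4, p_5 = 4*2909 + 402 = 12038, q_5 = 4*398 + 55 = 1647.

7/1, 22/3, 95/13, 402/55, 2909/398, 12038/1647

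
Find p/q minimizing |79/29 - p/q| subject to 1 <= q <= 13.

30/11

Expand x = 79/29 as a continued fraction with the Euclidean algorithm:
  79 = 2*29 + 21, so a_0 = 2.
  29 = 1*21 + 8, so a_1 = 1.
  21 = 2*8 + 5, so a_2 = 2.
  8 = 1*5 + 3, so a_3 = 1.
  5 = 1*3 + 2, so a_4 = 1.
  3 = 1*2 + 1, so a_5 = 1.
  2 = 2*1 + 0, so a_6 = 2.
so x = [2; 1, 2, 1, 1, 1, 2].
Convergents (p_i = a_i*p_{i-1} + p_{i-2}, q_i = a_i*q_{i-1} + q_{i-2} with p_{-2}=0, p_{-1}=1, q_{-2}=1, q_{-1}=0), until the denominator exceeds 13:
  i=0: a_0=2, p_0 = 2*1 + 0 = 2, q_0 = 2*0 + 1 = 1.
  i=1: a_1=1, p_1 = 1*2 + 1 = 3, q_1 = 1*1 + 0 = 1.
  i=2: a_2=2, p_2 = 2*3 + 2 = 8, q_2 = 2*1 + 1 = 3.
  i=3: a_3=1, p_3 = 1*8 + 3 = 11, q_3 = 1*3 + 1 = 4.
  i=4: a_4=1, p_4 = 1*11 + 8 = 19, q_4 = 1*4 + 3 = 7.
  i=5: a_5=1, p_5 = 1*19 + 11 = 30, q_5 = 1*7 + 4 = 11.
  i=6: a_6=2, p_6 = 2*30 + 19 = 79, q_6 = 2*11 + 7 = 29.
q_6 = 29 > 13, so the last convergent with denominator <= 13 is p_5/q_5 = 30/11.
The closest fraction with denominator <= 13 is either p_5/q_5 or the intermediate fraction (k*p_5 + p_4)/(k*q_5 + q_4) with the largest k >= 1 whose denominator stays <= 13; these approach x as k grows, and every other convergent or intermediate fraction in range is farther away.
Largest k: floor((13 - q_4)/q_5) = floor((13 - 7)/11) = 0.
Since k = 0, no intermediate fraction beyond p_5/q_5 has denominator <= 13, so the convergent 30/11 is the closest (its error is |79*11 - 30*29|/(29*11) = 1/319).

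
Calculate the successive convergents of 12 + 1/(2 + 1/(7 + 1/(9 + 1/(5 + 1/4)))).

12/1, 25/2, 187/15, 1708/137, 8727/700, 36616/2937

Using the convergent recurrence p_i = a_i*p_{i-1} + p_{i-2}, q_i = a_i*q_{i-1} + q_{i-2} with p_{-2}=0, p_{-1}=1, q_{-2}=1, q_{-1}=0:
  i=0: a_0=12, p_0 = 12*1 + 0 = 12, q_0 = 12*0 + 1 = 1.
  i=1: a_1=2, p_1 = 2*12 + 1 = 25, q_1 = 2*1 + 0 = 2.
  i=2: a_2=7, p_2 = 7*25 + 12 = 187, q_2 = 7*2 + 1 = 15.
  i=3: a_3=9, p_3 = 9*187 + 25 = 1708, q_3 = 9*15 + 2 = 137.
  i=4: a_4=5, p_4 = 5*1708 + 187 = 8727, q_4 = 5*137 + 15 = 700.
  i=5: a_5=4, p_5 = 4*8727 + 1708 = 36616, q_5 = 4*700 + 137 = 2937.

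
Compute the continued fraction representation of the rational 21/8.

[2; 1, 1, 1, 2]

Run the Euclidean algorithm on 21 and 8; the successive quotients are the partial quotients a_0, a_1, ... (each step inverts the fractional part left over by the previous one):
  21 = 2*8 + 5, so a_0 = 2.
  8 = 1*5 + 3, so a_1 = 1.
  5 = 1*3 + 2, so a_2 = 1.
  3 = 1*2 + 1, so a_3 = 1.
  2 = 2*1 + 0, so a_4 = 2.
The remainder reaches 0 after 5 divisions, so the expansion has 5 partial quotients, read off in order.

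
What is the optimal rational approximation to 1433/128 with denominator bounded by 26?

Expand x = 1433/128 as a continued fraction with the Euclidean algorithm:
  1433 = 11*128 + 25, so a_0 = 11.
  128 = 5*25 + 3, so a_1 = 5.
  25 = 8*3 + 1, so a_2 = 8.
  3 = 3*1 + 0, so a_3 = 3.
so x = [11; 5, 8, 3].
Convergents (p_i = a_i*p_{i-1} + p_{i-2}, q_i = a_i*q_{i-1} + q_{i-2} with p_{-2}=0, p_{-1}=1, q_{-2}=1, q_{-1}=0), until the denominator exceeds 26:
  i=0: a_0=11, p_0 = 11*1 + 0 = 11, q_0 = 11*0 + 1 = 1.
  i=1: a_1=5, p_1 = 5*11 + 1 = 56, q_1 = 5*1 + 0 = 5.
  i=2: a_2=8, p_2 = 8*56 + 11 = 459, q_2 = 8*5 + 1 = 41.
q_2 = 41 > 26, so the last convergent with denominator <= 26 is p_1/q_1 = 56/5.
The closest fraction with denominator <= 26 is either p_1/q_1 or the intermediate fraction (k*p_1 + p_0)/(k*q_1 + q_0) with the largest k >= 1 whose denominator stays <= 26; these approach x as k grows, and every other convergent or intermediate fraction in range is farther away.
Largest k: floor((26 - q_0)/q_1) = floor((26 - 1)/5) = 5.
That gives (5*56 + 11)/(5*5 + 1) = 291/26.
Compare the errors: |x - 56/5| = |1433*5 - 56*128|/(128*5) = 3/640, and |x - 291/26| = |1433*26 - 291*128|/(128*26) = 10/3328.
Cross-multiplying, 10*640 = 6400 < 9984 = 3*3328, so 10/3328 is smaller: the intermediate fraction 291/26 is closer to x than 56/5.

291/26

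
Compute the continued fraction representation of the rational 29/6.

[4; 1, 5]

Run the Euclidean algorithm on 29 and 6; the successive quotients are the partial quotients a_0, a_1, ... (each step inverts the fractional part left over by the previous one):
  29 = 4*6 + 5, so a_0 = 4.
  6 = 1*5 + 1, so a_1 = 1.
  5 = 5*1 + 0, so a_2 = 5.
The remainder reaches 0 after 3 divisions, so the expansion has 3 partial quotients, read off in order.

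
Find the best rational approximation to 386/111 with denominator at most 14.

Expand x = 386/111 as a continued fraction with the Euclidean algorithm:
  386 = 3*111 + 53, so a_0 = 3.
  111 = 2*53 + 5, so a_1 = 2.
  53 = 10*5 + 3, so a_2 = 10.
  5 = 1*3 + 2, so a_3 = 1.
  3 = 1*2 + 1, so a_4 = 1.
  2 = 2*1 + 0, so a_5 = 2.
so x = [3; 2, 10, 1, 1, 2].
Convergents (p_i = a_i*p_{i-1} + p_{i-2}, q_i = a_i*q_{i-1} + q_{i-2} with p_{-2}=0, p_{-1}=1, q_{-2}=1, q_{-1}=0), until the denominator exceeds 14:
  i=0: a_0=3, p_0 = 3*1 + 0 = 3, q_0 = 3*0 + 1 = 1.
  i=1: a_1=2, p_1 = 2*3 + 1 = 7, q_1 = 2*1 + 0 = 2.
  i=2: a_2=10, p_2 = 10*7 + 3 = 73, q_2 = 10*2 + 1 = 21.
q_2 = 21 > 14, so the last convergent with denominator <= 14 is p_1/q_1 = 7/2.
The closest fraction with denominator <= 14 is either p_1/q_1 or the intermediate fraction (k*p_1 + p_0)/(k*q_1 + q_0) with the largest k >= 1 whose denominator stays <= 14; these approach x as k grows, and every other convergent or intermediate fraction in range is farther away.
Largest k: floor((14 - q_0)/q_1) = floor((14 - 1)/2) = 6.
That gives (6*7 + 3)/(6*2 + 1) = 45/13.
Compare the errors: |x - 7/2| = |386*2 - 7*111|/(111*2) = 5/222, and |x - 45/13| = |386*13 - 45*111|/(111*13) = 23/1443.
Cross-multiplying, 23*222 = 5106 < 7215 = 5*1443, so 23/1443 is smaller: the intermediate fraction 45/13 is closer to x than 7/2.

45/13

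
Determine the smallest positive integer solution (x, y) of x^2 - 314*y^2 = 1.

(x, y) = (392499, 22150)

First expand sqrt(314) as a continued fraction. With x_i = (sqrt(314) + m_i)/d_i and (m_0, d_0) = (0, 1): a_0 = floor(sqrt(314)) = 17, since 17^2 = 289 <= 314 < 324 = 18^2.
Iterate m_{i+1} = d_i*a_i - m_i, d_{i+1} = (314 - m_{i+1}^2)/d_i, a_{i+1} = floor((a_0 + m_{i+1})/d_{i+1}):
  m_1 = 1*17 - 0 = 17, d_1 = (314 - 17^2)/1 = 25/1 = 25, a_1 = floor((17 + 17)/25) = 1.
  m_2 = 25*1 - 17 = 8, d_2 = (314 - 8^2)/25 = 250/25 = 10, a_2 = floor((17 + 8)/10) = 2.
  m_3 = 10*2 - 8 = 12, d_3 = (314 - 12^2)/10 = 170/10 = 17, a_3 = floor((17 + 12)/17) = 1.
  m_4 = 17*1 - 12 = 5, d_4 = (314 - 5^2)/17 = 289/17 = 17, a_4 = floor((17 + 5)/17) = 1.
  m_5 = 17*1 - 5 = 12, d_5 = (314 - 12^2)/17 = 170/17 = 10, a_5 = floor((17 + 12)/10) = 2.
  m_6 = 10*2 - 12 = 8, d_6 = (314 - 8^2)/10 = 250/10 = 25, a_6 = floor((17 + 8)/25) = 1.
  m_7 = 25*1 - 8 = 17, d_7 = (314 - 17^2)/25 = 25/25 = 1, a_7 = floor((17 + 17)/1) = 34.
  m_8 = 1*34 - 17 = 17, d_8 = (314 - 17^2)/1 = 25/1 = 25: (m_8, d_8) = (m_1, d_1) = (17, 25), so from here the quotients repeat a_1, ..., a_7; the period length is 7.
So sqrt(314) = [17; (1, 2, 1, 1, 2, 1, 34)] with period length k = 7.
k is odd, so (p_{k-1}, q_{k-1}) only solves x^2 - 314y^2 = -1 and the fundamental solution of x^2 - 314y^2 = 1 is (p_{2k-1}, q_{2k-1}) = (p_13, q_13); compute convergents through index 13, running through the period twice.
Convergents (p_i = a_i*p_{i-1} + p_{i-2}, q_i = a_i*q_{i-1} + q_{i-2} with p_{-2}=0, p_{-1}=1, q_{-2}=1, q_{-1}=0):
  i=0: a_0=17, p_0 = 17*1 + 0 = 17, q_0 = 17*0 + 1 = 1.
  i=1: a_1=1, p_1 = 1*17 + 1 = 18, q_1 = 1*1 + 0 = 1.
  i=2: a_2=2, p_2 = 2*18 + 17 = 53, q_2 = 2*1 + 1 = 3.
  i=3: a_3=1, p_3 = 1*53 + 18 = 71, q_3 = 1*3 + 1 = 4.
  i=4: a_4=1, p_4 = 1*71 + 53 = 124, q_4 = 1*4 + 3 = 7.
  i=5: a_5=2, p_5 = 2*124 + 71 = 319, q_5 = 2*7 + 4 = 18.
  i=6: a_6=1, p_6 = 1*319 + 124 = 443, q_6 = 1*18 + 7 = 25.
  i=7: a_7=34, p_7 = 34*443 + 319 = 15381, q_7 = 34*25 + 18 = 868.
  i=8: a_8=1, p_8 = 1*15381 + 443 = 15824, q_8 = 1*868 + 25 = 893.
  i=9: a_9=2, p_9 = 2*15824 + 15381 = 47029, q_9 = 2*893 + 868 = 2654.
  i=10: a_10=1, p_10 = 1*47029 + 15824 = 62853, q_10 = 1*2654 + 893 = 3547.
  i=11: a_11=1, p_11 = 1*62853 + 47029 = 109882, q_11 = 1*3547 + 2654 = 6201.
  i=12: a_12=2, p_12 = 2*109882 + 62853 = 282617, q_12 = 2*6201 + 3547 = 15949.
  i=13: a_13=1, p_13 = 1*282617 + 109882 = 392499, q_13 = 1*15949 + 6201 = 22150.
Indeed p_6^2 - 314*q_6^2 = 196249 - 196250 = -1, not +1.
Check: 392499^2 - 314*22150^2 = 154055465001 - 154055465000 = 1, so (x, y) = (392499, 22150) solves the equation, and by the theorem it is the least positive solution.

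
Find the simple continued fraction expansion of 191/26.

Run the Euclidean algorithm on 191 and 26; the successive quotients are the partial quotients a_0, a_1, ... (each step inverts the fractional part left over by the previous one):
  191 = 7*26 + 9, so a_0 = 7.
  26 = 2*9 + 8, so a_1 = 2.
  9 = 1*8 + 1, so a_2 = 1.
  8 = 8*1 + 0, so a_3 = 8.
The remainder reaches 0 after 4 divisions, so the expansion has 4 partial quotients, read off in order.

[7; 2, 1, 8]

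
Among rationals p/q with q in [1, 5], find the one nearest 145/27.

27/5

Expand x = 145/27 as a continued fraction with the Euclidean algorithm:
  145 = 5*27 + 10, so a_0 = 5.
  27 = 2*10 + 7, so a_1 = 2.
  10 = 1*7 + 3, so a_2 = 1.
  7 = 2*3 + 1, so a_3 = 2.
  3 = 3*1 + 0, so a_4 = 3.
so x = [5; 2, 1, 2, 3].
Convergents (p_i = a_i*p_{i-1} + p_{i-2}, q_i = a_i*q_{i-1} + q_{i-2} with p_{-2}=0, p_{-1}=1, q_{-2}=1, q_{-1}=0), until the denominator exceeds 5:
  i=0: a_0=5, p_0 = 5*1 + 0 = 5, q_0 = 5*0 + 1 = 1.
  i=1: a_1=2, p_1 = 2*5 + 1 = 11, q_1 = 2*1 + 0 = 2.
  i=2: a_2=1, p_2 = 1*11 + 5 = 16, q_2 = 1*2 + 1 = 3.
  i=3: a_3=2, p_3 = 2*16 + 11 = 43, q_3 = 2*3 + 2 = 8.
q_3 = 8 > 5, so the last convergent with denominator <= 5 is p_2/q_2 = 16/3.
The closest fraction with denominator <= 5 is either p_2/q_2 or the intermediate fraction (k*p_2 + p_1)/(k*q_2 + q_1) with the largest k >= 1 whose denominator stays <= 5; these approach x as k grows, and every other convergent or intermediate fraction in range is farther away.
Largest k: floor((5 - q_1)/q_2) = floor((5 - 2)/3) = 1.
That gives (1*16 + 11)/(1*3 + 2) = 27/5.
Compare the errors: |x - 16/3| = |145*3 - 16*27|/(27*3) = 3/81, and |x - 27/5| = |145*5 - 27*27|/(27*5) = 4/135.
Cross-multiplying, 4*81 = 324 < 405 = 3*135, so 4/135 is smaller: the intermediate fraction 27/5 is closer to x than 16/3.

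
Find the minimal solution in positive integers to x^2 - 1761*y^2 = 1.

First expand sqrt(1761) as a continued fraction. With x_i = (sqrt(1761) + m_i)/d_i and (m_0, d_0) = (0, 1): a_0 = floor(sqrt(1761)) = 41, since 41^2 = 1681 <= 1761 < 1764 = 42^2.
Iterate m_{i+1} = d_i*a_i - m_i, d_{i+1} = (1761 - m_{i+1}^2)/d_i, a_{i+1} = floor((a_0 + m_{i+1})/d_{i+1}):
  m_1 = 1*41 - 0 = 41, d_1 = (1761 - 41^2)/1 = 80/1 = 80, a_1 = floor((41 + 41)/80) = 1.
  m_2 = 80*1 - 41 = 39, d_2 = (1761 - 39^2)/80 = 240/80 = 3, a_2 = floor((41 + 39)/3) = 26.
  m_3 = 3*26 - 39 = 39, d_3 = (1761 - 39^2)/3 = 240/3 = 80, a_3 = floor((41 + 39)/80) = 1.
  m_4 = 80*1 - 39 = 41, d_4 = (1761 - 41^2)/80 = 80/80 = 1, a_4 = floor((41 + 41)/1) = 82.
  m_5 = 1*82 - 41 = 41, d_5 = (1761 - 41^2)/1 = 80/1 = 80: (m_5, d_5) = (m_1, d_1) = (41, 80), so from here the quotients repeat a_1, ..., a_4; the period length is 4.
So sqrt(1761) = [41; (1, 26, 1, 82)] with period length k = 4.
k is even, so the fundamental solution of x^2 - 1761y^2 = 1 is (p_{k-1}, q_{k-1}) = (p_3, q_3); compute convergents through index 3.
Convergents (p_i = a_i*p_{i-1} + p_{i-2}, q_i = a_i*q_{i-1} + q_{i-2} with p_{-2}=0, p_{-1}=1, q_{-2}=1, q_{-1}=0):
  i=0: a_0=41, p_0 = 41*1 + 0 = 41, q_0 = 41*0 + 1 = 1.
  i=1: a_1=1, p_1 = 1*41 + 1 = 42, q_1 = 1*1 + 0 = 1.
  i=2: a_2=26, p_2 = 26*42 + 41 = 1133, q_2 = 26*1 + 1 = 27.
  i=3: a_3=1, p_3 = 1*1133 + 42 = 1175, q_3 = 1*27 + 1 = 28.
Check: 1175^2 - 1761*28^2 = 1380625 - 1380624 = 1, so (x, y) = (1175, 28) solves the equation, and by the theorem it is the least positive solution.

(x, y) = (1175, 28)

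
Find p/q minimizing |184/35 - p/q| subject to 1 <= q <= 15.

Expand x = 184/35 as a continued fraction with the Euclidean algorithm:
  184 = 5*35 + 9, so a_0 = 5.
  35 = 3*9 + 8, so a_1 = 3.
  9 = 1*8 + 1, so a_2 = 1.
  8 = 8*1 + 0, so a_3 = 8.
so x = [5; 3, 1, 8].
Convergents (p_i = a_i*p_{i-1} + p_{i-2}, q_i = a_i*q_{i-1} + q_{i-2} with p_{-2}=0, p_{-1}=1, q_{-2}=1, q_{-1}=0), until the denominator exceeds 15:
  i=0: a_0=5, p_0 = 5*1 + 0 = 5, q_0 = 5*0 + 1 = 1.
  i=1: a_1=3, p_1 = 3*5 + 1 = 16, q_1 = 3*1 + 0 = 3.
  i=2: a_2=1, p_2 = 1*16 + 5 = 21, q_2 = 1*3 + 1 = 4.
  i=3: a_3=8, p_3 = 8*21 + 16 = 184, q_3 = 8*4 + 3 = 35.
q_3 = 35 > 15, so the last convergent with denominator <= 15 is p_2/q_2 = 21/4.
The closest fraction with denominator <= 15 is either p_2/q_2 or the intermediate fraction (k*p_2 + p_1)/(k*q_2 + q_1) with the largest k >= 1 whose denominator stays <= 15; these approach x as k grows, and every other convergent or intermediate fraction in range is farther away.
Largest k: floor((15 - q_1)/q_2) = floor((15 - 3)/4) = 3.
That gives (3*21 + 16)/(3*4 + 3) = 79/15.
Compare the errors: |x - 21/4| = |184*4 - 21*35|/(35*4) = 1/140, and |x - 79/15| = |184*15 - 79*35|/(35*15) = 5/525.
Cross-multiplying, 1*525 = 525 < 700 = 5*140, so 1/140 is smaller: the convergent 21/4 is closer to x than 79/15.

21/4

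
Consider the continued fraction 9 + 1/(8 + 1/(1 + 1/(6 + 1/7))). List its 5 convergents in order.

Using the convergent recurrence p_i = a_i*p_{i-1} + p_{i-2}, q_i = a_i*q_{i-1} + q_{i-2} with p_{-2}=0, p_{-1}=1, q_{-2}=1, q_{-1}=0:
  i=0: a_0=9, p_0 = 9*1 + 0 = 9, q_0 = 9*0 + 1 = 1.
  i=1: a_1=8, p_1 = 8*9 + 1 = 73, q_1 = 8*1 + 0 = 8.
  i=2: a_2=1, p_2 = 1*73 + 9 = 82, q_2 = 1*8 + 1 = 9.
  i=3: a_3=6, p_3 = 6*82 + 73 = 565, q_3 = 6*9 + 8 = 62.
  i=4: a_4=7, p_4 = 7*565 + 82 = 4037, q_4 = 7*62 + 9 = 443.

9/1, 73/8, 82/9, 565/62, 4037/443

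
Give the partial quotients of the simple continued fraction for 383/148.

Run the Euclidean algorithm on 383 and 148; the successive quotients are the partial quotients a_0, a_1, ... (each step inverts the fractional part left over by the previous one):
  383 = 2*148 + 87, so a_0 = 2.
  148 = 1*87 + 61, so a_1 = 1.
  87 = 1*61 + 26, so a_2 = 1.
  61 = 2*26 + 9, so a_3 = 2.
  26 = 2*9 + 8, so a_4 = 2.
  9 = 1*8 + 1, so a_5 = 1.
  8 = 8*1 + 0, so a_6 = 8.
The remainder reaches 0 after 7 divisions, so the expansion has 7 partial quotients, read off in order.

[2; 1, 1, 2, 2, 1, 8]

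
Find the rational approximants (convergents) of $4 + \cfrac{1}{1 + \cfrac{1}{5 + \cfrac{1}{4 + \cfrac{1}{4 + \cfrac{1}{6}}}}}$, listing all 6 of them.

4/1, 5/1, 29/6, 121/25, 513/106, 3199/661

Using the convergent recurrence p_i = a_i*p_{i-1} + p_{i-2}, q_i = a_i*q_{i-1} + q_{i-2} with p_{-2}=0, p_{-1}=1, q_{-2}=1, q_{-1}=0:
  i=0: a_0=4, p_0 = 4*1 + 0 = 4, q_0 = 4*0 + 1 = 1.
  i=1: a_1=1, p_1 = 1*4 + 1 = 5, q_1 = 1*1 + 0 = 1.
  i=2: a_2=5, p_2 = 5*5 + 4 = 29, q_2 = 5*1 + 1 = 6.
  i=3: a_3=4, p_3 = 4*29 + 5 = 121, q_3 = 4*6 + 1 = 25.
  i=4: a_4=4, p_4 = 4*121 + 29 = 513, q_4 = 4*25 + 6 = 106.
  i=5: a_5=6, p_5 = 6*513 + 121 = 3199, q_5 = 6*106 + 25 = 661.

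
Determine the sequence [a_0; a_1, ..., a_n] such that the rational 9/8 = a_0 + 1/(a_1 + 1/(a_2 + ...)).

[1; 8]

Run the Euclidean algorithm on 9 and 8; the successive quotients are the partial quotients a_0, a_1, ... (each step inverts the fractional part left over by the previous one):
  9 = 1*8 + 1, so a_0 = 1.
  8 = 8*1 + 0, so a_1 = 8.
The remainder reaches 0 after 2 divisions, so the expansion has 2 partial quotients, read off in order.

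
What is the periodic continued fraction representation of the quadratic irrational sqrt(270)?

Write x_i = (sqrt(270) + m_i)/d_i with (m_0, d_0) = (0, 1). a_0 = floor(sqrt(270)) = 16, since 16^2 = 256 <= 270 < 289 = 17^2.
Iterate m_{i+1} = d_i*a_i - m_i, d_{i+1} = (270 - m_{i+1}^2)/d_i, a_{i+1} = floor((a_0 + m_{i+1})/d_{i+1}):
  m_1 = 1*16 - 0 = 16, d_1 = (270 - 16^2)/1 = 14/1 = 14, a_1 = floor((16 + 16)/14) = 2.
  m_2 = 14*2 - 16 = 12, d_2 = (270 - 12^2)/14 = 126/14 = 9, a_2 = floor((16 + 12)/9) = 3.
  m_3 = 9*3 - 12 = 15, d_3 = (270 - 15^2)/9 = 45/9 = 5, a_3 = floor((16 + 15)/5) = 6.
  m_4 = 5*6 - 15 = 15, d_4 = (270 - 15^2)/5 = 45/5 = 9, a_4 = floor((16 + 15)/9) = 3.
  m_5 = 9*3 - 15 = 12, d_5 = (270 - 12^2)/9 = 126/9 = 14, a_5 = floor((16 + 12)/14) = 2.
  m_6 = 14*2 - 12 = 16, d_6 = (270 - 16^2)/14 = 14/14 = 1, a_6 = floor((16 + 16)/1) = 32.
  m_7 = 1*32 - 16 = 16, d_7 = (270 - 16^2)/1 = 14/1 = 14: (m_7, d_7) = (m_1, d_1) = (16, 14), so from here the quotients repeat a_1, ..., a_6; the period length is 6.
Hence the expansion of sqrt(270) is a_0 = 16 followed by the repeating block 2, 3, 6, 3, 2, 32 (period 6).

[16; (2, 3, 6, 3, 2, 32)]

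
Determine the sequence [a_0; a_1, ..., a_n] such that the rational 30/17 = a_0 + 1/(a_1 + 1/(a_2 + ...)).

[1; 1, 3, 4]

Run the Euclidean algorithm on 30 and 17; the successive quotients are the partial quotients a_0, a_1, ... (each step inverts the fractional part left over by the previous one):
  30 = 1*17 + 13, so a_0 = 1.
  17 = 1*13 + 4, so a_1 = 1.
  13 = 3*4 + 1, so a_2 = 3.
  4 = 4*1 + 0, so a_3 = 4.
The remainder reaches 0 after 4 divisions, so the expansion has 4 partial quotients, read off in order.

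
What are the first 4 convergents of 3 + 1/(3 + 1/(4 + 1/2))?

3/1, 10/3, 43/13, 96/29

Using the convergent recurrence p_i = a_i*p_{i-1} + p_{i-2}, q_i = a_i*q_{i-1} + q_{i-2} with p_{-2}=0, p_{-1}=1, q_{-2}=1, q_{-1}=0:
  i=0: a_0=3, p_0 = 3*1 + 0 = 3, q_0 = 3*0 + 1 = 1.
  i=1: a_1=3, p_1 = 3*3 + 1 = 10, q_1 = 3*1 + 0 = 3.
  i=2: a_2=4, p_2 = 4*10 + 3 = 43, q_2 = 4*3 + 1 = 13.
  i=3: a_3=2, p_3 = 2*43 + 10 = 96, q_3 = 2*13 + 3 = 29.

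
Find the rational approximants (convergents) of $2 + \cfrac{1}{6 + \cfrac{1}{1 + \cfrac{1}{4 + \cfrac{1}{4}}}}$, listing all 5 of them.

2/1, 13/6, 15/7, 73/34, 307/143

Using the convergent recurrence p_i = a_i*p_{i-1} + p_{i-2}, q_i = a_i*q_{i-1} + q_{i-2} with p_{-2}=0, p_{-1}=1, q_{-2}=1, q_{-1}=0:
  i=0: a_0=2, p_0 = 2*1 + 0 = 2, q_0 = 2*0 + 1 = 1.
  i=1: a_1=6, p_1 = 6*2 + 1 = 13, q_1 = 6*1 + 0 = 6.
  i=2: a_2=1, p_2 = 1*13 + 2 = 15, q_2 = 1*6 + 1 = 7.
  i=3: a_3=4, p_3 = 4*15 + 13 = 73, q_3 = 4*7 + 6 = 34.
  i=4: a_4=4, p_4 = 4*73 + 15 = 307, q_4 = 4*34 + 7 = 143.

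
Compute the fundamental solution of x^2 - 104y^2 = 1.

(x, y) = (51, 5)

First expand sqrt(104) as a continued fraction. With x_i = (sqrt(104) + m_i)/d_i and (m_0, d_0) = (0, 1): a_0 = floor(sqrt(104)) = 10, since 10^2 = 100 <= 104 < 121 = 11^2.
Iterate m_{i+1} = d_i*a_i - m_i, d_{i+1} = (104 - m_{i+1}^2)/d_i, a_{i+1} = floor((a_0 + m_{i+1})/d_{i+1}):
  m_1 = 1*10 - 0 = 10, d_1 = (104 - 10^2)/1 = 4/1 = 4, a_1 = floor((10 + 10)/4) = 5.
  m_2 = 4*5 - 10 = 10, d_2 = (104 - 10^2)/4 = 4/4 = 1, a_2 = floor((10 + 10)/1) = 20.
  m_3 = 1*20 - 10 = 10, d_3 = (104 - 10^2)/1 = 4/1 = 4: (m_3, d_3) = (m_1, d_1) = (10, 4), so from here the quotients repeat a_1, a_2; the period length is 2.
So sqrt(104) = [10; (5, 20)] with period length k = 2.
k is even, so the fundamental solution of x^2 - 104y^2 = 1 is (p_{k-1}, q_{k-1}) = (p_1, q_1); compute convergents through index 1.
Convergents (p_i = a_i*p_{i-1} + p_{i-2}, q_i = a_i*q_{i-1} + q_{i-2} with p_{-2}=0, p_{-1}=1, q_{-2}=1, q_{-1}=0):
  i=0: a_0=10, p_0 = 10*1 + 0 = 10, q_0 = 10*0 + 1 = 1.
  i=1: a_1=5, p_1 = 5*10 + 1 = 51, q_1 = 5*1 + 0 = 5.
Check: 51^2 - 104*5^2 = 2601 - 2600 = 1, so (x, y) = (51, 5) solves the equation, and by the theorem it is the least positive solution.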